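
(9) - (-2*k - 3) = 2*k + 12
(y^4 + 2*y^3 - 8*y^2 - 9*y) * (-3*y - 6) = -3*y^5 - 12*y^4 + 12*y^3 + 75*y^2 + 54*y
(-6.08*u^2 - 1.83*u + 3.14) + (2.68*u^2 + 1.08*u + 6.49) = -3.4*u^2 - 0.75*u + 9.63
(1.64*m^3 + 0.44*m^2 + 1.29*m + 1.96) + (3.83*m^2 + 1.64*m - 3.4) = 1.64*m^3 + 4.27*m^2 + 2.93*m - 1.44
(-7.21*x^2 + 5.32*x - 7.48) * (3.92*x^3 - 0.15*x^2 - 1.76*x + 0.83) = -28.2632*x^5 + 21.9359*x^4 - 17.43*x^3 - 14.2255*x^2 + 17.5804*x - 6.2084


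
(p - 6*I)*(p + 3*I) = p^2 - 3*I*p + 18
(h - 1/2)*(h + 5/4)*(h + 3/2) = h^3 + 9*h^2/4 + h/2 - 15/16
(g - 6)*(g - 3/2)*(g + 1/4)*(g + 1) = g^4 - 25*g^3/4 - g^2/8 + 75*g/8 + 9/4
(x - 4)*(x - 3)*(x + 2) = x^3 - 5*x^2 - 2*x + 24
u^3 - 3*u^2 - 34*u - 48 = (u - 8)*(u + 2)*(u + 3)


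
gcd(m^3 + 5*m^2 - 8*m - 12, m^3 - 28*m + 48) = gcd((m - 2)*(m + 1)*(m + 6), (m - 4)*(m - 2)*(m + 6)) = m^2 + 4*m - 12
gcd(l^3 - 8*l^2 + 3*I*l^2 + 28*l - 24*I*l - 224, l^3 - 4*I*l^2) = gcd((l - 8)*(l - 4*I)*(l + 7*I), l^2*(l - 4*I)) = l - 4*I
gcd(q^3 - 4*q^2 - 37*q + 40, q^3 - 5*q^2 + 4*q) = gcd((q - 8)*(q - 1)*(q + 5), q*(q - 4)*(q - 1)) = q - 1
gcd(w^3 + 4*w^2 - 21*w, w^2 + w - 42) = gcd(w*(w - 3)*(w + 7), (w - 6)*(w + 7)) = w + 7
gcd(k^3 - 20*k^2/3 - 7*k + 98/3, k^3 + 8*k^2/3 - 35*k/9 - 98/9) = k^2 + k/3 - 14/3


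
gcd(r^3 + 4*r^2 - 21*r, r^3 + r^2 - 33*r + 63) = r^2 + 4*r - 21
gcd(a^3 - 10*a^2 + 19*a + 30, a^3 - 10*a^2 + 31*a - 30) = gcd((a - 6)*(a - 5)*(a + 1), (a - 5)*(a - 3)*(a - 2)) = a - 5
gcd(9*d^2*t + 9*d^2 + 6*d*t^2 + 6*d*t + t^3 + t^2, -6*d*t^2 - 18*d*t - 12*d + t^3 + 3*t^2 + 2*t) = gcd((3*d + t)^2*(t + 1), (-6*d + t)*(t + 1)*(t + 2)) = t + 1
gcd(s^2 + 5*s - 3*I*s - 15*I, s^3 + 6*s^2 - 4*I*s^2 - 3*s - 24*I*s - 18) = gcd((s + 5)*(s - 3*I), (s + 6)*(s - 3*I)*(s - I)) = s - 3*I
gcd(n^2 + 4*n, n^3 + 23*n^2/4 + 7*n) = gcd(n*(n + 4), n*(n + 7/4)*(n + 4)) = n^2 + 4*n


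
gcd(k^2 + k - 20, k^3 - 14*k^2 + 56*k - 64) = k - 4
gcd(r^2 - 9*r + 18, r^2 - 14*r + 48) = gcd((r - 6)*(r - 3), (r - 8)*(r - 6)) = r - 6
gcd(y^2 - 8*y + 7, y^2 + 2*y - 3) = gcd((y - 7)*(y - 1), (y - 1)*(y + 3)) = y - 1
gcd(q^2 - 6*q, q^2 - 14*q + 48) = q - 6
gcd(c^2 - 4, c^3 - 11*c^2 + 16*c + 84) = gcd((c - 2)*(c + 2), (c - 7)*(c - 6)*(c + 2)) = c + 2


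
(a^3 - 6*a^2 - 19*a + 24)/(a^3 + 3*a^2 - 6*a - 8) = (a^3 - 6*a^2 - 19*a + 24)/(a^3 + 3*a^2 - 6*a - 8)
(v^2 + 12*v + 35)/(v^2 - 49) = (v + 5)/(v - 7)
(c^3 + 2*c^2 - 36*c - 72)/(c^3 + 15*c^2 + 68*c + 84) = (c - 6)/(c + 7)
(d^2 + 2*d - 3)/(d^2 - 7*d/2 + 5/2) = 2*(d + 3)/(2*d - 5)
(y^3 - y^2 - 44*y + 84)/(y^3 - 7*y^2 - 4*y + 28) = (y^2 + y - 42)/(y^2 - 5*y - 14)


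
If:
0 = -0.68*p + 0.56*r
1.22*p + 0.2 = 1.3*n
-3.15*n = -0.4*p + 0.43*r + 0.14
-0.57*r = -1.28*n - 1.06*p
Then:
No Solution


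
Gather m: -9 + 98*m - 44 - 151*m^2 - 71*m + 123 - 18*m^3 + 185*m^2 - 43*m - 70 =-18*m^3 + 34*m^2 - 16*m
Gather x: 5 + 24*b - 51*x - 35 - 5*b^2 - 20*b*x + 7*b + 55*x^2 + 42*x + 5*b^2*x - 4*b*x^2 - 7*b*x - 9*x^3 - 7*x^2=-5*b^2 + 31*b - 9*x^3 + x^2*(48 - 4*b) + x*(5*b^2 - 27*b - 9) - 30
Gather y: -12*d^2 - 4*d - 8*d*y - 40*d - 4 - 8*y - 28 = -12*d^2 - 44*d + y*(-8*d - 8) - 32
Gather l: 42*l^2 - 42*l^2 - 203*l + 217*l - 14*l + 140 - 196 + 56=0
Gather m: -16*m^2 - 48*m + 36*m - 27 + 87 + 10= -16*m^2 - 12*m + 70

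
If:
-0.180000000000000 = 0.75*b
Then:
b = -0.24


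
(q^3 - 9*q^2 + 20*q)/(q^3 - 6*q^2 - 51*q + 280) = q*(q - 4)/(q^2 - q - 56)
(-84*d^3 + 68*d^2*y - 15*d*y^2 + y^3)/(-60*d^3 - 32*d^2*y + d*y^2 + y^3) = (14*d^2 - 9*d*y + y^2)/(10*d^2 + 7*d*y + y^2)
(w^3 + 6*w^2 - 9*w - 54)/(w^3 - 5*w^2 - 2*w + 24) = (w^2 + 9*w + 18)/(w^2 - 2*w - 8)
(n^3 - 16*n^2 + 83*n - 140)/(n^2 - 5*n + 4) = (n^2 - 12*n + 35)/(n - 1)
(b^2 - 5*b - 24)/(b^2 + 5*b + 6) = (b - 8)/(b + 2)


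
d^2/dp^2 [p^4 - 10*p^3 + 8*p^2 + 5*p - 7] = 12*p^2 - 60*p + 16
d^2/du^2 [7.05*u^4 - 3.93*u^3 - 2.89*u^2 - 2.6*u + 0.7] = 84.6*u^2 - 23.58*u - 5.78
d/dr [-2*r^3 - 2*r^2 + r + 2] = -6*r^2 - 4*r + 1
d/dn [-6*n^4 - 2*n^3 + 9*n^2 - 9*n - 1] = -24*n^3 - 6*n^2 + 18*n - 9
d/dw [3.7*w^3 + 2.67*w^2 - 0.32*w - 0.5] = 11.1*w^2 + 5.34*w - 0.32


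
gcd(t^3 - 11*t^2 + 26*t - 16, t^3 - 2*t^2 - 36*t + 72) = t - 2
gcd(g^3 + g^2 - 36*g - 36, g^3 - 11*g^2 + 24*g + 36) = g^2 - 5*g - 6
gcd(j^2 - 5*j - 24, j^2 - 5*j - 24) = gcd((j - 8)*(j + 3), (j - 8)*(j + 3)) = j^2 - 5*j - 24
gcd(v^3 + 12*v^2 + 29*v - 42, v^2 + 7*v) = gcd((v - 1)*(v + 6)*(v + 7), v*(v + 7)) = v + 7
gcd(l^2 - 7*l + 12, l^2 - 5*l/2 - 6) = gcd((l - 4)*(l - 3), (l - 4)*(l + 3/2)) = l - 4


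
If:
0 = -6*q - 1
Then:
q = -1/6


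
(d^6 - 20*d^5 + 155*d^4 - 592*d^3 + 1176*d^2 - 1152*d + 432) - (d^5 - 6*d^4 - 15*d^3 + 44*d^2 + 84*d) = d^6 - 21*d^5 + 161*d^4 - 577*d^3 + 1132*d^2 - 1236*d + 432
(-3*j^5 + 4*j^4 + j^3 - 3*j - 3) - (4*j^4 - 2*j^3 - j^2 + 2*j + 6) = -3*j^5 + 3*j^3 + j^2 - 5*j - 9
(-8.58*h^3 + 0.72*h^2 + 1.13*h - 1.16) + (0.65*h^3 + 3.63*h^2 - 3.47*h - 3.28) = -7.93*h^3 + 4.35*h^2 - 2.34*h - 4.44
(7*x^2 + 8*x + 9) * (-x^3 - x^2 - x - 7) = -7*x^5 - 15*x^4 - 24*x^3 - 66*x^2 - 65*x - 63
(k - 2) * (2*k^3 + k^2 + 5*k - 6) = 2*k^4 - 3*k^3 + 3*k^2 - 16*k + 12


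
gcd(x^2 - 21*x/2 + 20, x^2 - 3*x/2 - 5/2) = x - 5/2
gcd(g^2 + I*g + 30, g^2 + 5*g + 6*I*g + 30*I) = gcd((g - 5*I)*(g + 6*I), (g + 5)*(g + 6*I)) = g + 6*I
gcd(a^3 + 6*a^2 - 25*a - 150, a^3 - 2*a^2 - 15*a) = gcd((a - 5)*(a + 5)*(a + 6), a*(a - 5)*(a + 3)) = a - 5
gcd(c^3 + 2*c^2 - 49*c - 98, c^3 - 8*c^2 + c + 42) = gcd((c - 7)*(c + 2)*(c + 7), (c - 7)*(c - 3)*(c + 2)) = c^2 - 5*c - 14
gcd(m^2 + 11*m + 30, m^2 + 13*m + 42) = m + 6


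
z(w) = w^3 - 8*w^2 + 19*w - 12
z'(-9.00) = 406.00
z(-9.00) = -1560.00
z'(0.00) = 19.00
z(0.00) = -12.00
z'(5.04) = 14.56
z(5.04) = 8.57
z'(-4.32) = 144.11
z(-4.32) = -324.00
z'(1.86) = -0.38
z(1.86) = 2.10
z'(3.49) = -0.30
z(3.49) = -0.62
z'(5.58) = 23.13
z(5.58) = 18.67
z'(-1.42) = 47.77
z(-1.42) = -57.97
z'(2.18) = -1.62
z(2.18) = 1.76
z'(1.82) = -0.18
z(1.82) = 2.11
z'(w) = 3*w^2 - 16*w + 19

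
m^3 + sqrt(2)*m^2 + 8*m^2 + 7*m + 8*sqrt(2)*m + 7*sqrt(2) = (m + 1)*(m + 7)*(m + sqrt(2))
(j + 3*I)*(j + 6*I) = j^2 + 9*I*j - 18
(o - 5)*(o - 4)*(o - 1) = o^3 - 10*o^2 + 29*o - 20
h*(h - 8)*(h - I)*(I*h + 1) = I*h^4 + 2*h^3 - 8*I*h^3 - 16*h^2 - I*h^2 + 8*I*h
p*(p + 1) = p^2 + p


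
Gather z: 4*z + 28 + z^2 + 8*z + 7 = z^2 + 12*z + 35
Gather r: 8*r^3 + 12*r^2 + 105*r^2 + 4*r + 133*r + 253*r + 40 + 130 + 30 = 8*r^3 + 117*r^2 + 390*r + 200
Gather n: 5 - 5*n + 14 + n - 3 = 16 - 4*n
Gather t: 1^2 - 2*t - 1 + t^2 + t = t^2 - t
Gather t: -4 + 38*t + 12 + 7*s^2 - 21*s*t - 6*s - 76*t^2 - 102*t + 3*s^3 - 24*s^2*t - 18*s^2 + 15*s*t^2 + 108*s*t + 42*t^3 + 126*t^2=3*s^3 - 11*s^2 - 6*s + 42*t^3 + t^2*(15*s + 50) + t*(-24*s^2 + 87*s - 64) + 8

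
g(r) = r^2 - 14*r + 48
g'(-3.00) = -20.00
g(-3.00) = 99.00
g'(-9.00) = -32.00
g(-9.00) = 255.00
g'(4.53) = -4.94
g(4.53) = 5.10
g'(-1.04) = -16.08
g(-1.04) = 63.64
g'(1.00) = -12.00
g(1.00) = 35.00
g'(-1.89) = -17.78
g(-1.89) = 78.03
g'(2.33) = -9.34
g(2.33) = 20.81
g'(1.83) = -10.34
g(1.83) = 25.73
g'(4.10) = -5.80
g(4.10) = 7.41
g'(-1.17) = -16.34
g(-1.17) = 65.75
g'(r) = 2*r - 14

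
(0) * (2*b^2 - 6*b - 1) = 0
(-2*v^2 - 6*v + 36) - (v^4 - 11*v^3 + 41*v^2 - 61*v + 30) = -v^4 + 11*v^3 - 43*v^2 + 55*v + 6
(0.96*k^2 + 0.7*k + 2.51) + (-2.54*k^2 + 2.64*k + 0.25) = -1.58*k^2 + 3.34*k + 2.76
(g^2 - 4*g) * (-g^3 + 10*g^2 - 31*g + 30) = -g^5 + 14*g^4 - 71*g^3 + 154*g^2 - 120*g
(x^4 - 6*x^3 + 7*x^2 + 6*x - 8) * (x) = x^5 - 6*x^4 + 7*x^3 + 6*x^2 - 8*x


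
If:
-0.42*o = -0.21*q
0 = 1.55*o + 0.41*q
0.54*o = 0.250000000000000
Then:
No Solution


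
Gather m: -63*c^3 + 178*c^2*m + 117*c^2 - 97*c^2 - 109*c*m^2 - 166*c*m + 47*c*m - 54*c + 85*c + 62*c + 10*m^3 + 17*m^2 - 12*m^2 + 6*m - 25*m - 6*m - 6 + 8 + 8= -63*c^3 + 20*c^2 + 93*c + 10*m^3 + m^2*(5 - 109*c) + m*(178*c^2 - 119*c - 25) + 10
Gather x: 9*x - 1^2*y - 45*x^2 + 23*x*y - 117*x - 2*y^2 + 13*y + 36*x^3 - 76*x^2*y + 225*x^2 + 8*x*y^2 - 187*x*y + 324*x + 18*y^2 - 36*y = 36*x^3 + x^2*(180 - 76*y) + x*(8*y^2 - 164*y + 216) + 16*y^2 - 24*y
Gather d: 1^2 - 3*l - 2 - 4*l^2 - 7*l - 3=-4*l^2 - 10*l - 4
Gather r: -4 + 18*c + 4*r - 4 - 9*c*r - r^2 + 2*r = 18*c - r^2 + r*(6 - 9*c) - 8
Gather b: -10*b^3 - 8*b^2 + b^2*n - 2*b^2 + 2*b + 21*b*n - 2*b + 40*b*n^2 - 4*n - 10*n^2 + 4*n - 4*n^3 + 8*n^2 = -10*b^3 + b^2*(n - 10) + b*(40*n^2 + 21*n) - 4*n^3 - 2*n^2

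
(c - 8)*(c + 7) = c^2 - c - 56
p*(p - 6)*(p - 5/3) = p^3 - 23*p^2/3 + 10*p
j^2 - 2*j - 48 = (j - 8)*(j + 6)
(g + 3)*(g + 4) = g^2 + 7*g + 12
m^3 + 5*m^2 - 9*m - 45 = (m - 3)*(m + 3)*(m + 5)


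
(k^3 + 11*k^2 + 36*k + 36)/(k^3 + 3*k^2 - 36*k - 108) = (k + 2)/(k - 6)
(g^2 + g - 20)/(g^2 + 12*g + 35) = (g - 4)/(g + 7)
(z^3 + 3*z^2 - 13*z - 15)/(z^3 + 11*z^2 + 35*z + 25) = (z - 3)/(z + 5)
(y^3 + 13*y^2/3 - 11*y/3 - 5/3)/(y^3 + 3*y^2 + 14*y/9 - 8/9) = 3*(3*y^3 + 13*y^2 - 11*y - 5)/(9*y^3 + 27*y^2 + 14*y - 8)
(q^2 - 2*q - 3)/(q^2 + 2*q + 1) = (q - 3)/(q + 1)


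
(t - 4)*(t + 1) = t^2 - 3*t - 4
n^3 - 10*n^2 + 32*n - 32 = (n - 4)^2*(n - 2)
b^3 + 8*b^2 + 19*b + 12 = (b + 1)*(b + 3)*(b + 4)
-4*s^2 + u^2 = (-2*s + u)*(2*s + u)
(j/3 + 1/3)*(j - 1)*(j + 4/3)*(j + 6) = j^4/3 + 22*j^3/9 + 7*j^2/3 - 22*j/9 - 8/3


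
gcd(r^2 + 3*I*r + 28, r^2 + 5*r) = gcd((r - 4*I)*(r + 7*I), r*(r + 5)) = 1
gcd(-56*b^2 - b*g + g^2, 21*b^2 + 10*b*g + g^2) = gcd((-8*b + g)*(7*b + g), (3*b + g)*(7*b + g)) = 7*b + g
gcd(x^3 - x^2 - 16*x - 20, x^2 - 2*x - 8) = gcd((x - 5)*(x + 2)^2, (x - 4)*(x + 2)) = x + 2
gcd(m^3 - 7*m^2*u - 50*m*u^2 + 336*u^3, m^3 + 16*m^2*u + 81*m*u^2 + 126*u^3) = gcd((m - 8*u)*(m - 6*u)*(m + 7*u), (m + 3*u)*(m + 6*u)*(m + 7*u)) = m + 7*u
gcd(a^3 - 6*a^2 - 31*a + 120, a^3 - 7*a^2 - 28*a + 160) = a^2 - 3*a - 40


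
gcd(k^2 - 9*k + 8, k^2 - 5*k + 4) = k - 1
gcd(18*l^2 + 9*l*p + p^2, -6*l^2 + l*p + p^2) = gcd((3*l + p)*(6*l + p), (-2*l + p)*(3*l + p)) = 3*l + p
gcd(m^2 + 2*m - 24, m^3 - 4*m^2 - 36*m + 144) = m^2 + 2*m - 24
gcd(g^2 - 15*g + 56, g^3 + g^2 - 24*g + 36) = 1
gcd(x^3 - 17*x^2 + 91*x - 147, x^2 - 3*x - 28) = x - 7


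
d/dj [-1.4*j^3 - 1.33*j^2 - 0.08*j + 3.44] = -4.2*j^2 - 2.66*j - 0.08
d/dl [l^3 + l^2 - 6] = l*(3*l + 2)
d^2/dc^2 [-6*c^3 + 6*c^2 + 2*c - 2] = 12 - 36*c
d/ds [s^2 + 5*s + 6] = 2*s + 5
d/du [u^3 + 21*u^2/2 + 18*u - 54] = 3*u^2 + 21*u + 18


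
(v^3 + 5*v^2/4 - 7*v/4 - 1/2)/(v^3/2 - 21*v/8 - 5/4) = 2*(4*v^2 - 3*v - 1)/(4*v^2 - 8*v - 5)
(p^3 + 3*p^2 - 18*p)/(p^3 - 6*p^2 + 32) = p*(p^2 + 3*p - 18)/(p^3 - 6*p^2 + 32)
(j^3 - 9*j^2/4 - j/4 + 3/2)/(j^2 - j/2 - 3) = (4*j^2 - j - 3)/(2*(2*j + 3))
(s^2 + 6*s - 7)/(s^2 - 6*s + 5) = (s + 7)/(s - 5)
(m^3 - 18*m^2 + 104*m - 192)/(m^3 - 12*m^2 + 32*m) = (m - 6)/m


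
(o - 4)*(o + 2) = o^2 - 2*o - 8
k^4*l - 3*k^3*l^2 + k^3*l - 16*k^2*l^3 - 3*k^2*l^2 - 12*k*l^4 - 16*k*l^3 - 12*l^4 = (k - 6*l)*(k + l)*(k + 2*l)*(k*l + l)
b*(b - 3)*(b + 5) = b^3 + 2*b^2 - 15*b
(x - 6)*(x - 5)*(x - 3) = x^3 - 14*x^2 + 63*x - 90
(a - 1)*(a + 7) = a^2 + 6*a - 7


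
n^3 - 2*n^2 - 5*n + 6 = (n - 3)*(n - 1)*(n + 2)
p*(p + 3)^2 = p^3 + 6*p^2 + 9*p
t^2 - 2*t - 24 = (t - 6)*(t + 4)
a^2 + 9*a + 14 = (a + 2)*(a + 7)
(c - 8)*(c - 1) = c^2 - 9*c + 8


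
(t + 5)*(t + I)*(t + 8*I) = t^3 + 5*t^2 + 9*I*t^2 - 8*t + 45*I*t - 40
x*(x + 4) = x^2 + 4*x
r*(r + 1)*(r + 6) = r^3 + 7*r^2 + 6*r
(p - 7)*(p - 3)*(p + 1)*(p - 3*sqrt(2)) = p^4 - 9*p^3 - 3*sqrt(2)*p^3 + 11*p^2 + 27*sqrt(2)*p^2 - 33*sqrt(2)*p + 21*p - 63*sqrt(2)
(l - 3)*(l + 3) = l^2 - 9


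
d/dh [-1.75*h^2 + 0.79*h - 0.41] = 0.79 - 3.5*h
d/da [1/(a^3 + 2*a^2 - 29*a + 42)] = (-3*a^2 - 4*a + 29)/(a^3 + 2*a^2 - 29*a + 42)^2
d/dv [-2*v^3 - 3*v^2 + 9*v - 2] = -6*v^2 - 6*v + 9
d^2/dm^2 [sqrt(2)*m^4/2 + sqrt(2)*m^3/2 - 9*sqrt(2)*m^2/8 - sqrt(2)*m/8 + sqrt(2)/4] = sqrt(2)*(6*m^2 + 3*m - 9/4)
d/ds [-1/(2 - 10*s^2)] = -5*s/(5*s^2 - 1)^2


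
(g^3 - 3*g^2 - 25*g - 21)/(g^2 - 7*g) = g + 4 + 3/g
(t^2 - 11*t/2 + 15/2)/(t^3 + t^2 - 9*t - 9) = (t - 5/2)/(t^2 + 4*t + 3)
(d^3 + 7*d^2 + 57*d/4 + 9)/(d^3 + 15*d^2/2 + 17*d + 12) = (d + 3/2)/(d + 2)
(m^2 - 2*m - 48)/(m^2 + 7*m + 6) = (m - 8)/(m + 1)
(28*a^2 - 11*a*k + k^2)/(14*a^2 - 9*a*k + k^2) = (4*a - k)/(2*a - k)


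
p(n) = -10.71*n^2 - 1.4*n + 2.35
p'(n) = -21.42*n - 1.4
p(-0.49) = 0.46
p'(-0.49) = 9.10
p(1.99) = -42.85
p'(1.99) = -44.03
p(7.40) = -594.49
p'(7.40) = -159.91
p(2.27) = -56.02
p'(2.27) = -50.02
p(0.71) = -4.04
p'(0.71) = -16.61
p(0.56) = -1.79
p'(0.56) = -13.40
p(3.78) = -155.97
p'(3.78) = -82.37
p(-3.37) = -114.56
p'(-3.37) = 70.79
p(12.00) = -1556.69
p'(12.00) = -258.44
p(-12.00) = -1523.09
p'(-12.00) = 255.64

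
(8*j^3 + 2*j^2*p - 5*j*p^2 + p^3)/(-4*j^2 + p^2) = (-4*j^2 - 3*j*p + p^2)/(2*j + p)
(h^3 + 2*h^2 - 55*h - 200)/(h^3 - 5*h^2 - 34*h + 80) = (h + 5)/(h - 2)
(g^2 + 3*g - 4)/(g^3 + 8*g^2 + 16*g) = (g - 1)/(g*(g + 4))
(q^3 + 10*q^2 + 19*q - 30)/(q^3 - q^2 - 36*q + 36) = (q + 5)/(q - 6)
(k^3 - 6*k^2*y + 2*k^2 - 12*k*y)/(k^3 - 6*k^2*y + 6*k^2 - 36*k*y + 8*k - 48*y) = k/(k + 4)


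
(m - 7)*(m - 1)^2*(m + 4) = m^4 - 5*m^3 - 21*m^2 + 53*m - 28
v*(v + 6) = v^2 + 6*v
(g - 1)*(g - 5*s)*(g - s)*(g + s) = g^4 - 5*g^3*s - g^3 - g^2*s^2 + 5*g^2*s + 5*g*s^3 + g*s^2 - 5*s^3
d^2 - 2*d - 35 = (d - 7)*(d + 5)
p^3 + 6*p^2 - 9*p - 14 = (p - 2)*(p + 1)*(p + 7)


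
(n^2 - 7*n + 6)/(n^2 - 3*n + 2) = (n - 6)/(n - 2)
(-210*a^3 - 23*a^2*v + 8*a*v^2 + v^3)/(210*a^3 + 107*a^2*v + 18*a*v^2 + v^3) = (-5*a + v)/(5*a + v)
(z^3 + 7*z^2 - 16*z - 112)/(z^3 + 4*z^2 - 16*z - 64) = (z + 7)/(z + 4)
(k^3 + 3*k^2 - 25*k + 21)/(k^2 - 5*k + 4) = (k^2 + 4*k - 21)/(k - 4)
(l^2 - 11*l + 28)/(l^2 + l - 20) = (l - 7)/(l + 5)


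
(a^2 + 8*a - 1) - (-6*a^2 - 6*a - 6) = 7*a^2 + 14*a + 5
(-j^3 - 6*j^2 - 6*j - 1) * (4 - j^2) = j^5 + 6*j^4 + 2*j^3 - 23*j^2 - 24*j - 4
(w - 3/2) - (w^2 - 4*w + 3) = -w^2 + 5*w - 9/2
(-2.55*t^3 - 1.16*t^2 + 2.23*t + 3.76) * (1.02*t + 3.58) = -2.601*t^4 - 10.3122*t^3 - 1.8782*t^2 + 11.8186*t + 13.4608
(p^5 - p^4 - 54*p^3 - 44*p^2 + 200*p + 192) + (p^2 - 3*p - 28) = p^5 - p^4 - 54*p^3 - 43*p^2 + 197*p + 164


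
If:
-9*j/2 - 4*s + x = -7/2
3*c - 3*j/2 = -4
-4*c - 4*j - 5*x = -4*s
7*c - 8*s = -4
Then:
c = -367/426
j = 67/71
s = -865/3408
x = -229/852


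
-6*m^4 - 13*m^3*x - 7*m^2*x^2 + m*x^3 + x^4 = (-3*m + x)*(m + x)^2*(2*m + x)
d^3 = d^3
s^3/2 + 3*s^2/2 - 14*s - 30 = (s/2 + 1)*(s - 5)*(s + 6)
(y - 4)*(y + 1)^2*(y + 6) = y^4 + 4*y^3 - 19*y^2 - 46*y - 24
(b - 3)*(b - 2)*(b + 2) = b^3 - 3*b^2 - 4*b + 12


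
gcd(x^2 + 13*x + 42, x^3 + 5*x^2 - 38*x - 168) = x + 7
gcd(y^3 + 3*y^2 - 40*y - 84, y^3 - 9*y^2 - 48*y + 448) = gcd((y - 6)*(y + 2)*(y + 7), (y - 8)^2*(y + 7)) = y + 7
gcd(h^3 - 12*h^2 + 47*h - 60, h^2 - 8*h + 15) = h^2 - 8*h + 15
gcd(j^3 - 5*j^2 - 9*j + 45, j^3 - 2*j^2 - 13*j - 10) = j - 5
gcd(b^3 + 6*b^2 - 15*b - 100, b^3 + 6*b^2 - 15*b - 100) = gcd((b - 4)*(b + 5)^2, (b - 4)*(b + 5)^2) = b^3 + 6*b^2 - 15*b - 100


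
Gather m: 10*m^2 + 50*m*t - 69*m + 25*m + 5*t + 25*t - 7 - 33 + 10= 10*m^2 + m*(50*t - 44) + 30*t - 30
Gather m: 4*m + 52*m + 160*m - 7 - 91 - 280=216*m - 378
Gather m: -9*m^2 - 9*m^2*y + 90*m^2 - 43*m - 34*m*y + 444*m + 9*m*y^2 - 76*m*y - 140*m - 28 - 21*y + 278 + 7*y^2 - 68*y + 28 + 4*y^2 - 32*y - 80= m^2*(81 - 9*y) + m*(9*y^2 - 110*y + 261) + 11*y^2 - 121*y + 198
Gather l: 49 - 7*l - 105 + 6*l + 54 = -l - 2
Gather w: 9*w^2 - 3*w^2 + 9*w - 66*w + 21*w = 6*w^2 - 36*w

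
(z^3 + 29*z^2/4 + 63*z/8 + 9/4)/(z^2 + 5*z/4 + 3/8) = z + 6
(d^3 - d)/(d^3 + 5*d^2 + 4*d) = (d - 1)/(d + 4)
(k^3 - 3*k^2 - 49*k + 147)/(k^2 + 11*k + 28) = (k^2 - 10*k + 21)/(k + 4)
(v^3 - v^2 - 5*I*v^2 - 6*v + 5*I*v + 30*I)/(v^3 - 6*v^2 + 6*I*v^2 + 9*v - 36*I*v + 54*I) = (v^2 + v*(2 - 5*I) - 10*I)/(v^2 + v*(-3 + 6*I) - 18*I)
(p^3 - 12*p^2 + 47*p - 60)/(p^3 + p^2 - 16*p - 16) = (p^2 - 8*p + 15)/(p^2 + 5*p + 4)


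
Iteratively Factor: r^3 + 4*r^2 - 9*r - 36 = (r + 3)*(r^2 + r - 12) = (r + 3)*(r + 4)*(r - 3)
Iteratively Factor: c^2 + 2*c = (c)*(c + 2)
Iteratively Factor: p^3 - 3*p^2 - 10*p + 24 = (p - 4)*(p^2 + p - 6) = (p - 4)*(p - 2)*(p + 3)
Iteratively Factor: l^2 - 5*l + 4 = (l - 1)*(l - 4)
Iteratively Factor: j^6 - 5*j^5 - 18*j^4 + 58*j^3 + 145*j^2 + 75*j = (j + 1)*(j^5 - 6*j^4 - 12*j^3 + 70*j^2 + 75*j) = (j + 1)*(j + 3)*(j^4 - 9*j^3 + 15*j^2 + 25*j) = j*(j + 1)*(j + 3)*(j^3 - 9*j^2 + 15*j + 25) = j*(j - 5)*(j + 1)*(j + 3)*(j^2 - 4*j - 5) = j*(j - 5)*(j + 1)^2*(j + 3)*(j - 5)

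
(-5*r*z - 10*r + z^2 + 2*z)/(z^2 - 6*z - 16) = (-5*r + z)/(z - 8)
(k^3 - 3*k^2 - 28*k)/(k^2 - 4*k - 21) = k*(k + 4)/(k + 3)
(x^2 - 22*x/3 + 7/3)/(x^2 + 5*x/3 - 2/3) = (x - 7)/(x + 2)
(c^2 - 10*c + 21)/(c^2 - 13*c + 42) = (c - 3)/(c - 6)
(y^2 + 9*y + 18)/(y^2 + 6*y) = (y + 3)/y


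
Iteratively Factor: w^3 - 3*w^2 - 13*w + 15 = (w - 5)*(w^2 + 2*w - 3) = (w - 5)*(w + 3)*(w - 1)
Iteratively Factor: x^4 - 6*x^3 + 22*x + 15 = (x - 5)*(x^3 - x^2 - 5*x - 3) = (x - 5)*(x + 1)*(x^2 - 2*x - 3) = (x - 5)*(x + 1)^2*(x - 3)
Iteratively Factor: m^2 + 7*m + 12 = (m + 4)*(m + 3)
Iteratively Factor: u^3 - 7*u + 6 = (u - 1)*(u^2 + u - 6) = (u - 1)*(u + 3)*(u - 2)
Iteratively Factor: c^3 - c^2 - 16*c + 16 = (c - 4)*(c^2 + 3*c - 4) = (c - 4)*(c - 1)*(c + 4)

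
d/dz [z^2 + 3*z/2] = 2*z + 3/2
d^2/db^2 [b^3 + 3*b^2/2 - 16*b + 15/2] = 6*b + 3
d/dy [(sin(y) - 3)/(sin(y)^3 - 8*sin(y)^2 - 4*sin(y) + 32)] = (-2*sin(y)^3 + 17*sin(y)^2 - 48*sin(y) + 20)*cos(y)/(sin(y)^3 - 8*sin(y)^2 - 4*sin(y) + 32)^2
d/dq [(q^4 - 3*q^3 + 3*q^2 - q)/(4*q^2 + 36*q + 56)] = (q^5 + 12*q^4 + q^3 - 49*q^2 + 42*q - 7)/(2*(q^4 + 18*q^3 + 109*q^2 + 252*q + 196))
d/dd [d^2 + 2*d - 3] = 2*d + 2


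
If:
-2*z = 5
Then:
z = -5/2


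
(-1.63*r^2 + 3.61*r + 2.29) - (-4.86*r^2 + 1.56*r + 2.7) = 3.23*r^2 + 2.05*r - 0.41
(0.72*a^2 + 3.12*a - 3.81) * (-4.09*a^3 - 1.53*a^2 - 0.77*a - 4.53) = -2.9448*a^5 - 13.8624*a^4 + 10.2549*a^3 + 0.1653*a^2 - 11.1999*a + 17.2593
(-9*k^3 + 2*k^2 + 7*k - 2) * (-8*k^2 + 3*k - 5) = 72*k^5 - 43*k^4 - 5*k^3 + 27*k^2 - 41*k + 10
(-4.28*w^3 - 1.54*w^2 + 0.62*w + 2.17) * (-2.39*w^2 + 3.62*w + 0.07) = 10.2292*w^5 - 11.813*w^4 - 7.3562*w^3 - 3.0497*w^2 + 7.8988*w + 0.1519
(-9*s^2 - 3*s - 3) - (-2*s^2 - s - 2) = -7*s^2 - 2*s - 1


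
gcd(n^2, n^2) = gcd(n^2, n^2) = n^2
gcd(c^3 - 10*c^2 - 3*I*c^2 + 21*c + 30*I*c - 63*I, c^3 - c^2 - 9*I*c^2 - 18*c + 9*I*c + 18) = c - 3*I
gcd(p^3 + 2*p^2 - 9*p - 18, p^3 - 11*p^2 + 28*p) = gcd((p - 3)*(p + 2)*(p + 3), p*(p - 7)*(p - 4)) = 1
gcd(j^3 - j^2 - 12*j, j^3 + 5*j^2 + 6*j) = j^2 + 3*j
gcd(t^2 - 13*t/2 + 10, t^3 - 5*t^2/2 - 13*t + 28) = t - 4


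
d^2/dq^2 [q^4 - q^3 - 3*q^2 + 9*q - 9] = 12*q^2 - 6*q - 6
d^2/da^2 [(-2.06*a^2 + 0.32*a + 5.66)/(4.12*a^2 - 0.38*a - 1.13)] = (4.413344*a^3 + 518.907408*a^2 - 44.229024*a + 48.800356)/(69.934528*a^6 - 19.350816*a^5 - 55.758432*a^4 + 10.559896*a^3 + 15.292968*a^2 - 1.455666*a - 1.442897)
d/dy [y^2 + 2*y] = 2*y + 2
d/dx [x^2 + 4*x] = 2*x + 4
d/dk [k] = 1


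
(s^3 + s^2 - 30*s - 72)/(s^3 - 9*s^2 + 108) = (s + 4)/(s - 6)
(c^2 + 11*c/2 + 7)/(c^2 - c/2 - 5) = (2*c + 7)/(2*c - 5)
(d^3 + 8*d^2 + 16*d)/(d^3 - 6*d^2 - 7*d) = (d^2 + 8*d + 16)/(d^2 - 6*d - 7)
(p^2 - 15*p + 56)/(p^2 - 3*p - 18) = (-p^2 + 15*p - 56)/(-p^2 + 3*p + 18)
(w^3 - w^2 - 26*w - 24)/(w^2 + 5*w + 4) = w - 6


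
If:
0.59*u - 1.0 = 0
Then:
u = 1.69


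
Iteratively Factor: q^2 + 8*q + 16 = (q + 4)*(q + 4)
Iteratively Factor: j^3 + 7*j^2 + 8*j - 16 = (j + 4)*(j^2 + 3*j - 4) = (j + 4)^2*(j - 1)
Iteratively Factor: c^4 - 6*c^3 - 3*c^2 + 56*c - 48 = (c - 4)*(c^3 - 2*c^2 - 11*c + 12) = (c - 4)*(c - 1)*(c^2 - c - 12) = (c - 4)^2*(c - 1)*(c + 3)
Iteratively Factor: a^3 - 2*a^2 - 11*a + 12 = (a - 1)*(a^2 - a - 12) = (a - 1)*(a + 3)*(a - 4)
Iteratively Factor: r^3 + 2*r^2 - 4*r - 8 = (r + 2)*(r^2 - 4) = (r - 2)*(r + 2)*(r + 2)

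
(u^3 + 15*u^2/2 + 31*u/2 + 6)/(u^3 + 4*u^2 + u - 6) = (u^2 + 9*u/2 + 2)/(u^2 + u - 2)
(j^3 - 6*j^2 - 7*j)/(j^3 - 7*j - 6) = j*(j - 7)/(j^2 - j - 6)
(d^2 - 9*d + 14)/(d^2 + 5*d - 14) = (d - 7)/(d + 7)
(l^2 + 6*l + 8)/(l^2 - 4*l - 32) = (l + 2)/(l - 8)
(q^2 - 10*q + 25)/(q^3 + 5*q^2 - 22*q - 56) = (q^2 - 10*q + 25)/(q^3 + 5*q^2 - 22*q - 56)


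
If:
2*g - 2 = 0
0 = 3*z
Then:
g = 1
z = 0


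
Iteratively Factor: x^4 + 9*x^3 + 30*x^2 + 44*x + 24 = (x + 3)*(x^3 + 6*x^2 + 12*x + 8) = (x + 2)*(x + 3)*(x^2 + 4*x + 4) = (x + 2)^2*(x + 3)*(x + 2)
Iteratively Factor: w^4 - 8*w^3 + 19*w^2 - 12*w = (w - 4)*(w^3 - 4*w^2 + 3*w) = w*(w - 4)*(w^2 - 4*w + 3) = w*(w - 4)*(w - 3)*(w - 1)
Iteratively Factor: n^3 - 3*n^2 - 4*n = (n)*(n^2 - 3*n - 4) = n*(n + 1)*(n - 4)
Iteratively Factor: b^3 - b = (b)*(b^2 - 1) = b*(b - 1)*(b + 1)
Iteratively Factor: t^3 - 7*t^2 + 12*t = (t - 4)*(t^2 - 3*t) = (t - 4)*(t - 3)*(t)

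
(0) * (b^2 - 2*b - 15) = 0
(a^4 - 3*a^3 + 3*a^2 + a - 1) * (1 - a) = -a^5 + 4*a^4 - 6*a^3 + 2*a^2 + 2*a - 1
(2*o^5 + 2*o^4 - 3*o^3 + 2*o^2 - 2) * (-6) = -12*o^5 - 12*o^4 + 18*o^3 - 12*o^2 + 12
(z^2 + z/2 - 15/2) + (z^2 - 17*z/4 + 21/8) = 2*z^2 - 15*z/4 - 39/8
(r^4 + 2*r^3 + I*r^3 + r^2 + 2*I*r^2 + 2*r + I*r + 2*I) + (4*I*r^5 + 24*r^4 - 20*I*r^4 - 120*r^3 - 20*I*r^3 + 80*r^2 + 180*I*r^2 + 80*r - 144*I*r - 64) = 4*I*r^5 + 25*r^4 - 20*I*r^4 - 118*r^3 - 19*I*r^3 + 81*r^2 + 182*I*r^2 + 82*r - 143*I*r - 64 + 2*I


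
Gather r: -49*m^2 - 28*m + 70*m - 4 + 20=-49*m^2 + 42*m + 16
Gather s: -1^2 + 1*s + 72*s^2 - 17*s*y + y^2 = 72*s^2 + s*(1 - 17*y) + y^2 - 1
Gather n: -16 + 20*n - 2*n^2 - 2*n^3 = -2*n^3 - 2*n^2 + 20*n - 16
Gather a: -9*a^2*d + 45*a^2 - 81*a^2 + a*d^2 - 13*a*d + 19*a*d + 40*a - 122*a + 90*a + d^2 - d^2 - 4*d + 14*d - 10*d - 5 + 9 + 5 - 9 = a^2*(-9*d - 36) + a*(d^2 + 6*d + 8)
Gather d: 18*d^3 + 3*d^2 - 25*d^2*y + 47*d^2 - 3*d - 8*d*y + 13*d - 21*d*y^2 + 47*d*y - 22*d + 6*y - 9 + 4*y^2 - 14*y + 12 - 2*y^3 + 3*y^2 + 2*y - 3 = 18*d^3 + d^2*(50 - 25*y) + d*(-21*y^2 + 39*y - 12) - 2*y^3 + 7*y^2 - 6*y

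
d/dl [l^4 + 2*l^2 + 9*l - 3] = 4*l^3 + 4*l + 9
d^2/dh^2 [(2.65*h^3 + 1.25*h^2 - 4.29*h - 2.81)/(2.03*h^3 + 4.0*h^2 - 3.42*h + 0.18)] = (2.8421709430404e-14*h^7 - 32.73375*h^6 + 4.31537400000005*h^5 - 307.515768*h^4 - 475.942288*h^3 - 149.085012*h^2 + 255.853404*h - 66.888216)/(8.365427*h^9 + 49.4508*h^8 + 55.159566*h^7 - 100.397114*h^6 - 84.159324*h^5 + 141.498792*h^4 - 54.578772*h^3 + 6.704856*h^2 - 0.332424*h + 0.005832)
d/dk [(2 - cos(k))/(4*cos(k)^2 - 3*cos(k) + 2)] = 4*(sin(k)^2 + 4*cos(k) - 2)*sin(k)/(4*cos(k)^2 - 3*cos(k) + 2)^2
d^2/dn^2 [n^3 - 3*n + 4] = 6*n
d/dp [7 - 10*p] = -10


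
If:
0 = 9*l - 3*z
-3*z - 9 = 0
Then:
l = -1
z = -3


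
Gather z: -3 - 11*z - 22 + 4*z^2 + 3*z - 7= 4*z^2 - 8*z - 32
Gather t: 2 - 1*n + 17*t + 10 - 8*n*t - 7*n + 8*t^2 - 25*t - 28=-8*n + 8*t^2 + t*(-8*n - 8) - 16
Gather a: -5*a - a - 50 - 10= -6*a - 60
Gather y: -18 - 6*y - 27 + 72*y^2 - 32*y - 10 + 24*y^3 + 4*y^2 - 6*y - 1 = 24*y^3 + 76*y^2 - 44*y - 56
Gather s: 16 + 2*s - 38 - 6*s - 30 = -4*s - 52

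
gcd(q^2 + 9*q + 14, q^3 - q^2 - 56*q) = q + 7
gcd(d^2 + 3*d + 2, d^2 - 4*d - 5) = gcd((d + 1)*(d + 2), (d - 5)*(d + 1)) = d + 1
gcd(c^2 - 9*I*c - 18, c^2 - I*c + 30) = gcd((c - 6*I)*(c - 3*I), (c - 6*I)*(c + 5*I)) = c - 6*I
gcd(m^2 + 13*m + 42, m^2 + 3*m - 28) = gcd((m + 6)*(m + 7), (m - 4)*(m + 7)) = m + 7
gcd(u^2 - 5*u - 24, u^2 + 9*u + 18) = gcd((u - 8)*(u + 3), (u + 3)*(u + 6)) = u + 3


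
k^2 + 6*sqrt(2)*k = k*(k + 6*sqrt(2))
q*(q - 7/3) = q^2 - 7*q/3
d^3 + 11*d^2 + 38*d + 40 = (d + 2)*(d + 4)*(d + 5)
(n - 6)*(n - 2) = n^2 - 8*n + 12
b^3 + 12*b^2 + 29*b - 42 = (b - 1)*(b + 6)*(b + 7)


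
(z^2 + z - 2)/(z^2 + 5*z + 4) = (z^2 + z - 2)/(z^2 + 5*z + 4)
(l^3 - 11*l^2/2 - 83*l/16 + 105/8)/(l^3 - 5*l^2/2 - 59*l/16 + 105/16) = (l - 6)/(l - 3)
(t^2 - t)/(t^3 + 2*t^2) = (t - 1)/(t*(t + 2))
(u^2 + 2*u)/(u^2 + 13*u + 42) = u*(u + 2)/(u^2 + 13*u + 42)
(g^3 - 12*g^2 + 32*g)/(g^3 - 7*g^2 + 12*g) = (g - 8)/(g - 3)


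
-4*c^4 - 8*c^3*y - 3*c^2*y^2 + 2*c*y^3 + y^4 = (-2*c + y)*(c + y)^2*(2*c + y)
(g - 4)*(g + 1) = g^2 - 3*g - 4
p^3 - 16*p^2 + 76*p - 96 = (p - 8)*(p - 6)*(p - 2)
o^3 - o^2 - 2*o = o*(o - 2)*(o + 1)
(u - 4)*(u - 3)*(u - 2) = u^3 - 9*u^2 + 26*u - 24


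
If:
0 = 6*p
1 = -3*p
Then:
No Solution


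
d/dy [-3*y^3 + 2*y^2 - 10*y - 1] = -9*y^2 + 4*y - 10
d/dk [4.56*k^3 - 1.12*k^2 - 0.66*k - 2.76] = 13.68*k^2 - 2.24*k - 0.66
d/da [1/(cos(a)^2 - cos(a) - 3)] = (2*cos(a) - 1)*sin(a)/(sin(a)^2 + cos(a) + 2)^2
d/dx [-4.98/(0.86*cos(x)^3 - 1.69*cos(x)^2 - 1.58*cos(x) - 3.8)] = (-12.8484*cos(x)^2 + 16.8324*cos(x) + 7.8684)*sin(x)/(-0.86*cos(x)^3 + 1.69*cos(x)^2 + 1.58*cos(x) + 3.8)^2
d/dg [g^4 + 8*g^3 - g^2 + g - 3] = 4*g^3 + 24*g^2 - 2*g + 1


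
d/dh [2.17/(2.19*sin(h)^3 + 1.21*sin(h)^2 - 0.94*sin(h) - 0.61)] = (-14.2569*sin(h)^2 - 5.2514*sin(h) + 2.0398)*cos(h)/(2.19*sin(h)^3 + 1.21*sin(h)^2 - 0.94*sin(h) - 0.61)^2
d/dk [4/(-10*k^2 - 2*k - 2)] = 2*(10*k + 1)/(5*k^2 + k + 1)^2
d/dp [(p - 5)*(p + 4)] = 2*p - 1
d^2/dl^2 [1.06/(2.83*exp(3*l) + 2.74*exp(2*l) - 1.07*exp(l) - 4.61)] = ((-26.9982*exp(2*l) - 11.6176*exp(l) + 1.1342)*(2.83*exp(3*l) + 2.74*exp(2*l) - 1.07*exp(l) - 4.61) + 1.06*(8.49*exp(2*l) + 5.48*exp(l) - 1.07)*(16.98*exp(2*l) + 10.96*exp(l) - 2.14)*exp(l))*exp(l)/(2.83*exp(3*l) + 2.74*exp(2*l) - 1.07*exp(l) - 4.61)^3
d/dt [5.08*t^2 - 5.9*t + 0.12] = 10.16*t - 5.9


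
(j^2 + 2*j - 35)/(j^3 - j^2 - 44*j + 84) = (j - 5)/(j^2 - 8*j + 12)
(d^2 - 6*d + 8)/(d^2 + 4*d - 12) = (d - 4)/(d + 6)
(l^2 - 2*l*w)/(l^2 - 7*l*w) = (l - 2*w)/(l - 7*w)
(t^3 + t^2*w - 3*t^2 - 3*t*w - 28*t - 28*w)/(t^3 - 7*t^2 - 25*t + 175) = (t^2 + t*w + 4*t + 4*w)/(t^2 - 25)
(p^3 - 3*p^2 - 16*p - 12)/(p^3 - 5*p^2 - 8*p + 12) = (p + 1)/(p - 1)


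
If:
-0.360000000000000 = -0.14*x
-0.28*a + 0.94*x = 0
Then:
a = 8.63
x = 2.57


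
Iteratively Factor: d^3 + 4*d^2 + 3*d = (d + 1)*(d^2 + 3*d) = (d + 1)*(d + 3)*(d)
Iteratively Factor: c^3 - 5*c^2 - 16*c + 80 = (c + 4)*(c^2 - 9*c + 20) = (c - 4)*(c + 4)*(c - 5)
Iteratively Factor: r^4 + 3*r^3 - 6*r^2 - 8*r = (r)*(r^3 + 3*r^2 - 6*r - 8) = r*(r + 4)*(r^2 - r - 2) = r*(r + 1)*(r + 4)*(r - 2)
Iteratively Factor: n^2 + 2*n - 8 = (n + 4)*(n - 2)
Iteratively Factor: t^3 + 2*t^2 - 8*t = (t - 2)*(t^2 + 4*t) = (t - 2)*(t + 4)*(t)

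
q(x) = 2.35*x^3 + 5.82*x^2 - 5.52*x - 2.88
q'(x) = 7.05*x^2 + 11.64*x - 5.52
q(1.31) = 5.16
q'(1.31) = 21.83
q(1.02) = 0.04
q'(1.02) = 13.69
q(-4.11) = -45.03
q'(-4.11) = 65.73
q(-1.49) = 10.49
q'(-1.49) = -7.21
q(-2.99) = 2.84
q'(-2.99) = 22.70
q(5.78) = 613.44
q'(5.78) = 297.29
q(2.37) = 48.01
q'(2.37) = 61.67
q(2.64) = 66.35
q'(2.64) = 74.35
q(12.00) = 4829.76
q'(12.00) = 1149.36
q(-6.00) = -267.84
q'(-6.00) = 178.44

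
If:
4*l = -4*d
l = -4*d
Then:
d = 0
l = 0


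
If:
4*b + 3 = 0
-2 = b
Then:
No Solution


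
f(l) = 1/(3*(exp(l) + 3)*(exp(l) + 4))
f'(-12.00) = 0.00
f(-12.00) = 0.03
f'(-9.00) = 0.00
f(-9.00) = 0.03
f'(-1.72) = -0.00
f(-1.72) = 0.03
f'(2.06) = -0.00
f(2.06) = 0.00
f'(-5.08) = -0.00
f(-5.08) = 0.03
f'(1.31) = -0.01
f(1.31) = 0.01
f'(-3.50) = -0.00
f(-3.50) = 0.03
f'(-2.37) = -0.00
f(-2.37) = 0.03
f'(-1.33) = -0.00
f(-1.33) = 0.02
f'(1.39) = -0.01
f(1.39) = 0.01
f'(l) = -exp(l)/(3*(exp(l) + 3)*(exp(l) + 4)^2) - exp(l)/(3*(exp(l) + 3)^2*(exp(l) + 4))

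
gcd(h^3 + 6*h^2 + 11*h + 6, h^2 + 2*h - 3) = h + 3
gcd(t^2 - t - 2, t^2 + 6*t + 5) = t + 1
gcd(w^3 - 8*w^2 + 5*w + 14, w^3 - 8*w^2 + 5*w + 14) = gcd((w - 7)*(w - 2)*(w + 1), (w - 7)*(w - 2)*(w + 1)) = w^3 - 8*w^2 + 5*w + 14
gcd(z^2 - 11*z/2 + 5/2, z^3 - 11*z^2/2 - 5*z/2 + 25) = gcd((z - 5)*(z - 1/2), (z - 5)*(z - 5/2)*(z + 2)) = z - 5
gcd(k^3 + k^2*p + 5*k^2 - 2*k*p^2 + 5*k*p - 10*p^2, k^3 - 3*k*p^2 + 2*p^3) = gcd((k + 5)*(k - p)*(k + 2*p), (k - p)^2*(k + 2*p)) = -k^2 - k*p + 2*p^2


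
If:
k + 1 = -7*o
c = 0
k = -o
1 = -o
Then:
No Solution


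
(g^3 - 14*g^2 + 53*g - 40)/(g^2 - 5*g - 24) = (g^2 - 6*g + 5)/(g + 3)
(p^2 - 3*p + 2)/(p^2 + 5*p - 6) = (p - 2)/(p + 6)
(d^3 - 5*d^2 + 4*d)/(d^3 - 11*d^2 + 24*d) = (d^2 - 5*d + 4)/(d^2 - 11*d + 24)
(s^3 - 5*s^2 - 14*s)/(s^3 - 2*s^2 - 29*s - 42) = s/(s + 3)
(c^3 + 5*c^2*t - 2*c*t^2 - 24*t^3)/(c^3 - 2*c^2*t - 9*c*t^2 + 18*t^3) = (-c - 4*t)/(-c + 3*t)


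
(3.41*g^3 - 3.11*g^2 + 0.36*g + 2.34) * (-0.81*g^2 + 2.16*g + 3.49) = -2.7621*g^5 + 9.8847*g^4 + 4.8917*g^3 - 11.9717*g^2 + 6.3108*g + 8.1666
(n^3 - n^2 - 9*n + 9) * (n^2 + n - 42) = n^5 - 52*n^3 + 42*n^2 + 387*n - 378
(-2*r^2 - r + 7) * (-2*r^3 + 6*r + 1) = 4*r^5 + 2*r^4 - 26*r^3 - 8*r^2 + 41*r + 7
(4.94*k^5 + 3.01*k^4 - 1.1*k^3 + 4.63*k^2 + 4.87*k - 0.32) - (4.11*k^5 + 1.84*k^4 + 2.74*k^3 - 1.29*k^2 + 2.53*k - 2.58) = 0.83*k^5 + 1.17*k^4 - 3.84*k^3 + 5.92*k^2 + 2.34*k + 2.26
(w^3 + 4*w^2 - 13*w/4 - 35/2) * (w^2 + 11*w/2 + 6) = w^5 + 19*w^4/2 + 99*w^3/4 - 91*w^2/8 - 463*w/4 - 105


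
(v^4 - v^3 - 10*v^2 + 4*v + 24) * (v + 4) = v^5 + 3*v^4 - 14*v^3 - 36*v^2 + 40*v + 96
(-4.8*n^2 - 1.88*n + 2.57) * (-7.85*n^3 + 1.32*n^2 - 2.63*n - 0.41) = 37.68*n^5 + 8.422*n^4 - 10.0321*n^3 + 10.3048*n^2 - 5.9883*n - 1.0537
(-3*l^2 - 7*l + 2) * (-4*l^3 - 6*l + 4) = 12*l^5 + 28*l^4 + 10*l^3 + 30*l^2 - 40*l + 8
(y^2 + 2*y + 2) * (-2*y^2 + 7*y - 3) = -2*y^4 + 3*y^3 + 7*y^2 + 8*y - 6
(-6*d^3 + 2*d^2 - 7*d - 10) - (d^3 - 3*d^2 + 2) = -7*d^3 + 5*d^2 - 7*d - 12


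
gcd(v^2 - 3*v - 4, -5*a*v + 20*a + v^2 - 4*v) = v - 4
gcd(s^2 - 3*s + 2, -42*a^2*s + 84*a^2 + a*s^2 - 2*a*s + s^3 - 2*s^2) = s - 2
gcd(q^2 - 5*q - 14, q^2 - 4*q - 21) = q - 7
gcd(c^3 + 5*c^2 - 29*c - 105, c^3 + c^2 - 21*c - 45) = c^2 - 2*c - 15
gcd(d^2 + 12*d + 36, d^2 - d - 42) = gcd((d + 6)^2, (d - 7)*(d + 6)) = d + 6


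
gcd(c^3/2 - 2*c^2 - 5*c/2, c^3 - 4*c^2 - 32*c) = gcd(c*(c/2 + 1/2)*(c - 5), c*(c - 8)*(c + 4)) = c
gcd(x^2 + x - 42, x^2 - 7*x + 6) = x - 6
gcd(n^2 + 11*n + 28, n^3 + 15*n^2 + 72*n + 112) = n^2 + 11*n + 28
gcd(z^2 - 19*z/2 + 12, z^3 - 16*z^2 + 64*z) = z - 8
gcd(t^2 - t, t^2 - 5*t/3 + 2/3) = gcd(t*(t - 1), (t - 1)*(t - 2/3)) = t - 1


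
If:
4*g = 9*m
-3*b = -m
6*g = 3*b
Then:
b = 0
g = 0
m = 0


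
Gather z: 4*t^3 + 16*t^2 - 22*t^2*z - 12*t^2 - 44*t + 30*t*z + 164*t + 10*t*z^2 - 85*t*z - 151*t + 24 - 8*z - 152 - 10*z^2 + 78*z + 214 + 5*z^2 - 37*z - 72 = 4*t^3 + 4*t^2 - 31*t + z^2*(10*t - 5) + z*(-22*t^2 - 55*t + 33) + 14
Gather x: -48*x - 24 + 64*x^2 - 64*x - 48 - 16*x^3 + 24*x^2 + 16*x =-16*x^3 + 88*x^2 - 96*x - 72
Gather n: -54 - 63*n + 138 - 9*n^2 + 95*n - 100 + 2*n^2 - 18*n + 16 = -7*n^2 + 14*n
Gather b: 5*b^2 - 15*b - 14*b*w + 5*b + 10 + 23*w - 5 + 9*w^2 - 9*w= 5*b^2 + b*(-14*w - 10) + 9*w^2 + 14*w + 5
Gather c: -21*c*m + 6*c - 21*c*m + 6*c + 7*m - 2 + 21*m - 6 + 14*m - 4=c*(12 - 42*m) + 42*m - 12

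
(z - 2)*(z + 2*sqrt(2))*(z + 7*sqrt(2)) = z^3 - 2*z^2 + 9*sqrt(2)*z^2 - 18*sqrt(2)*z + 28*z - 56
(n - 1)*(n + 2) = n^2 + n - 2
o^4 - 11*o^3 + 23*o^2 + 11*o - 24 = (o - 8)*(o - 3)*(o - 1)*(o + 1)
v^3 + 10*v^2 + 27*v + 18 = (v + 1)*(v + 3)*(v + 6)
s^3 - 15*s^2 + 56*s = s*(s - 8)*(s - 7)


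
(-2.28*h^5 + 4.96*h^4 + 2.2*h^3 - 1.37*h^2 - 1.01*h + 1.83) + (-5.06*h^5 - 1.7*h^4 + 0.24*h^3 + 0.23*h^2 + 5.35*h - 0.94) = -7.34*h^5 + 3.26*h^4 + 2.44*h^3 - 1.14*h^2 + 4.34*h + 0.89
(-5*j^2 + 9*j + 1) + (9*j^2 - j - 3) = 4*j^2 + 8*j - 2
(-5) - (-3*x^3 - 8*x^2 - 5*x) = 3*x^3 + 8*x^2 + 5*x - 5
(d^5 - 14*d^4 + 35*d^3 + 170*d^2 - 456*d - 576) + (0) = d^5 - 14*d^4 + 35*d^3 + 170*d^2 - 456*d - 576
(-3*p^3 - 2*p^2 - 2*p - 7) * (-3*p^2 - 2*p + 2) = 9*p^5 + 12*p^4 + 4*p^3 + 21*p^2 + 10*p - 14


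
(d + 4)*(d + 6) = d^2 + 10*d + 24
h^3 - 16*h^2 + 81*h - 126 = (h - 7)*(h - 6)*(h - 3)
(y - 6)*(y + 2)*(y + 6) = y^3 + 2*y^2 - 36*y - 72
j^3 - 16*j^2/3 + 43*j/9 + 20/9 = (j - 4)*(j - 5/3)*(j + 1/3)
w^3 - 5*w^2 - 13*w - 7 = (w - 7)*(w + 1)^2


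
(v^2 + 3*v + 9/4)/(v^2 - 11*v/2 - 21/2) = (v + 3/2)/(v - 7)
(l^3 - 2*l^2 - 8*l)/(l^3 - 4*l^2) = (l + 2)/l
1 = 1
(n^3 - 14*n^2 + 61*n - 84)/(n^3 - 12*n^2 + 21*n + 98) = (n^2 - 7*n + 12)/(n^2 - 5*n - 14)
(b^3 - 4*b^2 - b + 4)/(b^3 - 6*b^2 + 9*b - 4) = (b + 1)/(b - 1)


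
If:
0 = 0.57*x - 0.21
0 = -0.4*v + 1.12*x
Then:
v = 1.03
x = 0.37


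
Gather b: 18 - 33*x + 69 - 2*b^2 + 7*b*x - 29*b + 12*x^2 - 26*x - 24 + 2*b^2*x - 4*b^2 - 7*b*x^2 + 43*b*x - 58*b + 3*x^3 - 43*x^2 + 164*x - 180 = b^2*(2*x - 6) + b*(-7*x^2 + 50*x - 87) + 3*x^3 - 31*x^2 + 105*x - 117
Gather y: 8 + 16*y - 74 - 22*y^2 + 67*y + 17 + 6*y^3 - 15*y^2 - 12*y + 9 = 6*y^3 - 37*y^2 + 71*y - 40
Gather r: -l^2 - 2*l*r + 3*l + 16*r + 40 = -l^2 + 3*l + r*(16 - 2*l) + 40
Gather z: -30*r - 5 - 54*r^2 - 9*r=-54*r^2 - 39*r - 5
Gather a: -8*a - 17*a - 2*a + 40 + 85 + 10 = 135 - 27*a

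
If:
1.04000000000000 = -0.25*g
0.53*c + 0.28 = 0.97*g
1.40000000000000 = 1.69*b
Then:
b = 0.83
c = -8.14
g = -4.16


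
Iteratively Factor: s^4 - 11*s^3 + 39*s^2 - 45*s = (s - 3)*(s^3 - 8*s^2 + 15*s) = (s - 3)^2*(s^2 - 5*s) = s*(s - 3)^2*(s - 5)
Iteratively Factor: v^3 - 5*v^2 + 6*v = (v)*(v^2 - 5*v + 6) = v*(v - 2)*(v - 3)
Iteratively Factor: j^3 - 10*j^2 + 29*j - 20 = (j - 4)*(j^2 - 6*j + 5) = (j - 4)*(j - 1)*(j - 5)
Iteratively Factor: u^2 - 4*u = (u)*(u - 4)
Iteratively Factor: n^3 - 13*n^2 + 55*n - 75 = (n - 5)*(n^2 - 8*n + 15) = (n - 5)*(n - 3)*(n - 5)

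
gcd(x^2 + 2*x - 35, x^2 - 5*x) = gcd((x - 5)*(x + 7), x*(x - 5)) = x - 5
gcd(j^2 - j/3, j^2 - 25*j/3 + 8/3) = j - 1/3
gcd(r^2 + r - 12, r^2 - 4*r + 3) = r - 3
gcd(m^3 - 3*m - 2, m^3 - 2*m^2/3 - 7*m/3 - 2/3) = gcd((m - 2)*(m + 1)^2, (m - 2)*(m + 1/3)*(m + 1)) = m^2 - m - 2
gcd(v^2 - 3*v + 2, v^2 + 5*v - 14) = v - 2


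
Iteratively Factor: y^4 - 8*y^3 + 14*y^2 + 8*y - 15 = (y - 1)*(y^3 - 7*y^2 + 7*y + 15) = (y - 1)*(y + 1)*(y^2 - 8*y + 15) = (y - 3)*(y - 1)*(y + 1)*(y - 5)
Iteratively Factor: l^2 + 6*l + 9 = (l + 3)*(l + 3)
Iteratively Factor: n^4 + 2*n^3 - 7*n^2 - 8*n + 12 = (n - 2)*(n^3 + 4*n^2 + n - 6) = (n - 2)*(n - 1)*(n^2 + 5*n + 6) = (n - 2)*(n - 1)*(n + 3)*(n + 2)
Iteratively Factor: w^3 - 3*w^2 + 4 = (w - 2)*(w^2 - w - 2) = (w - 2)^2*(w + 1)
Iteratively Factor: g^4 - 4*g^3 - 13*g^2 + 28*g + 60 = (g - 5)*(g^3 + g^2 - 8*g - 12) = (g - 5)*(g + 2)*(g^2 - g - 6) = (g - 5)*(g + 2)^2*(g - 3)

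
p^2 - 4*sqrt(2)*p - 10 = (p - 5*sqrt(2))*(p + sqrt(2))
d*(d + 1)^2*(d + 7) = d^4 + 9*d^3 + 15*d^2 + 7*d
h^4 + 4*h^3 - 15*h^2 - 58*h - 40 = (h - 4)*(h + 1)*(h + 2)*(h + 5)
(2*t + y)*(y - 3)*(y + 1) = 2*t*y^2 - 4*t*y - 6*t + y^3 - 2*y^2 - 3*y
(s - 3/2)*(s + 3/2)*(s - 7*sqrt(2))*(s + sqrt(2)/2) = s^4 - 13*sqrt(2)*s^3/2 - 37*s^2/4 + 117*sqrt(2)*s/8 + 63/4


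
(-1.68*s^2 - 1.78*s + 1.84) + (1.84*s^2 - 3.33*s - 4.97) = 0.16*s^2 - 5.11*s - 3.13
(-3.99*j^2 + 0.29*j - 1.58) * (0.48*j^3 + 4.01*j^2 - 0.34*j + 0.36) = -1.9152*j^5 - 15.8607*j^4 + 1.7611*j^3 - 7.8708*j^2 + 0.6416*j - 0.5688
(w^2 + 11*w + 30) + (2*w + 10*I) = w^2 + 13*w + 30 + 10*I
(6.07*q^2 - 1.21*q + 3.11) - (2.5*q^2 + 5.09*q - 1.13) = 3.57*q^2 - 6.3*q + 4.24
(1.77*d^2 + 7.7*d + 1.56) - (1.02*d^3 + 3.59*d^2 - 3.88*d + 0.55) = -1.02*d^3 - 1.82*d^2 + 11.58*d + 1.01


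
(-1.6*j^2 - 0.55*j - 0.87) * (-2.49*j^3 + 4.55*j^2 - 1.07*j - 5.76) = 3.984*j^5 - 5.9105*j^4 + 1.3758*j^3 + 5.846*j^2 + 4.0989*j + 5.0112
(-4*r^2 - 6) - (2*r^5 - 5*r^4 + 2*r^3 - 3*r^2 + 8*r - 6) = -2*r^5 + 5*r^4 - 2*r^3 - r^2 - 8*r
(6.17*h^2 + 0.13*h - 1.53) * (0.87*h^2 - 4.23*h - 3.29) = 5.3679*h^4 - 25.986*h^3 - 22.1803*h^2 + 6.0442*h + 5.0337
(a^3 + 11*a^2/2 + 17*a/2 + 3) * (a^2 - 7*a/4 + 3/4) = a^5 + 15*a^4/4 - 3*a^3/8 - 31*a^2/4 + 9*a/8 + 9/4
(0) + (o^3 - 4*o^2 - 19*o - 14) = o^3 - 4*o^2 - 19*o - 14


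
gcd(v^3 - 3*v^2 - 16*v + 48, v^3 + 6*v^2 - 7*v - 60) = v^2 + v - 12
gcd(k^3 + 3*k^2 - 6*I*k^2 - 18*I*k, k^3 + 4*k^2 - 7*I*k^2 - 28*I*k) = k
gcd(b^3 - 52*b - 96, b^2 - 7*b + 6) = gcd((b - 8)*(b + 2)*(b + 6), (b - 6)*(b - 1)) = 1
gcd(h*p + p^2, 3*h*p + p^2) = p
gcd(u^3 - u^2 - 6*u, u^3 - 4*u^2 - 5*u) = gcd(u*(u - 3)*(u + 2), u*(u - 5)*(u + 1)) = u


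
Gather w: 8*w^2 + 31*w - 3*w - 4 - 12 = 8*w^2 + 28*w - 16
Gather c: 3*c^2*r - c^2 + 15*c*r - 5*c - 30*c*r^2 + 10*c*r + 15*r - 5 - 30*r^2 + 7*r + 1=c^2*(3*r - 1) + c*(-30*r^2 + 25*r - 5) - 30*r^2 + 22*r - 4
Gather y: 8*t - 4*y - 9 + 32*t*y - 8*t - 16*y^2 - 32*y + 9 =-16*y^2 + y*(32*t - 36)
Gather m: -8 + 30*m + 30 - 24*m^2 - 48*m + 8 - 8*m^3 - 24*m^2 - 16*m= -8*m^3 - 48*m^2 - 34*m + 30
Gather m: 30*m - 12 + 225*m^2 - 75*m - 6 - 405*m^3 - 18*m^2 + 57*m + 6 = -405*m^3 + 207*m^2 + 12*m - 12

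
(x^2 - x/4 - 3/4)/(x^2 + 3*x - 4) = (x + 3/4)/(x + 4)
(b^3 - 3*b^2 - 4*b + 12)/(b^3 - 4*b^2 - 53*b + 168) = (b^2 - 4)/(b^2 - b - 56)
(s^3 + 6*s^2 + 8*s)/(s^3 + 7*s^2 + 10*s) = (s + 4)/(s + 5)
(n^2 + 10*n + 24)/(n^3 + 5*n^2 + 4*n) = (n + 6)/(n*(n + 1))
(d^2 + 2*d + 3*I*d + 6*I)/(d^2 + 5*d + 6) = (d + 3*I)/(d + 3)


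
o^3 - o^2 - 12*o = o*(o - 4)*(o + 3)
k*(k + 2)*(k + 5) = k^3 + 7*k^2 + 10*k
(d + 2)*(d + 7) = d^2 + 9*d + 14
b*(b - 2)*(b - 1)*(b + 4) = b^4 + b^3 - 10*b^2 + 8*b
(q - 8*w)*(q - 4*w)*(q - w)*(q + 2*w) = q^4 - 11*q^3*w + 18*q^2*w^2 + 56*q*w^3 - 64*w^4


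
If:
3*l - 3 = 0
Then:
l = 1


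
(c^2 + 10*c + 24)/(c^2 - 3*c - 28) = (c + 6)/(c - 7)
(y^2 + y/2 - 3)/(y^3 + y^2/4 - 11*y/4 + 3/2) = 2*(2*y - 3)/(4*y^2 - 7*y + 3)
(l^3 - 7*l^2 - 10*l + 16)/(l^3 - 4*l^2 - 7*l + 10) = (l - 8)/(l - 5)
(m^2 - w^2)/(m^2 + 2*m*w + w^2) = (m - w)/(m + w)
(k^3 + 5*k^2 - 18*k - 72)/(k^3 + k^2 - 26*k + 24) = (k + 3)/(k - 1)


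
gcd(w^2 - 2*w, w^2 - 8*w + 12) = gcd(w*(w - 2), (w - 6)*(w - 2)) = w - 2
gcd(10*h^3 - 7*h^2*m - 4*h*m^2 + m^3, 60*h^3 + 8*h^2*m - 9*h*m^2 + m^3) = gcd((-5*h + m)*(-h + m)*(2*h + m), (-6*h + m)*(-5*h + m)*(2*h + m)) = 10*h^2 + 3*h*m - m^2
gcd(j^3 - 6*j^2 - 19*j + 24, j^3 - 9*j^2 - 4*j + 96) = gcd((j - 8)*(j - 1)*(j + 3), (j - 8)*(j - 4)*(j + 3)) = j^2 - 5*j - 24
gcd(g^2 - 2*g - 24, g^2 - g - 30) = g - 6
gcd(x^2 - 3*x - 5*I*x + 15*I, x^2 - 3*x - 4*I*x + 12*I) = x - 3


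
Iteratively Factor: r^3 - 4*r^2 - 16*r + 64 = (r - 4)*(r^2 - 16) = (r - 4)*(r + 4)*(r - 4)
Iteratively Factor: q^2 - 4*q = (q)*(q - 4)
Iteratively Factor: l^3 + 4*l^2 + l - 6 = (l + 3)*(l^2 + l - 2) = (l - 1)*(l + 3)*(l + 2)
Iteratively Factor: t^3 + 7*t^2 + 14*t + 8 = (t + 2)*(t^2 + 5*t + 4) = (t + 1)*(t + 2)*(t + 4)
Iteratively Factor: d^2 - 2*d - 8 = (d + 2)*(d - 4)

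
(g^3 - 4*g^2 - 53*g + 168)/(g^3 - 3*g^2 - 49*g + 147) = (g - 8)/(g - 7)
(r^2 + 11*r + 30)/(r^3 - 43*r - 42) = (r + 5)/(r^2 - 6*r - 7)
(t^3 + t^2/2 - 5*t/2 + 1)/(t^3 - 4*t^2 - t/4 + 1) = 2*(t^2 + t - 2)/(2*t^2 - 7*t - 4)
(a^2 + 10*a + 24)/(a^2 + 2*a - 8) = (a + 6)/(a - 2)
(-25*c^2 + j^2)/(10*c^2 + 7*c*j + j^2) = (-5*c + j)/(2*c + j)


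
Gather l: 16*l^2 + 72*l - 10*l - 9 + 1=16*l^2 + 62*l - 8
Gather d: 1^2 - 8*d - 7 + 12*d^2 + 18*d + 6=12*d^2 + 10*d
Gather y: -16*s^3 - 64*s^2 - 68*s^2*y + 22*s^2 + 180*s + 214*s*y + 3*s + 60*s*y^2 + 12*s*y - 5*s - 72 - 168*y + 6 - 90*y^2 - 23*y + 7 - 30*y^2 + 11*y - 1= -16*s^3 - 42*s^2 + 178*s + y^2*(60*s - 120) + y*(-68*s^2 + 226*s - 180) - 60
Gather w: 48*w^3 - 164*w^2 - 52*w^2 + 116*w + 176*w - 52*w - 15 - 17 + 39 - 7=48*w^3 - 216*w^2 + 240*w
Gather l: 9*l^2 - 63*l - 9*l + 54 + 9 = 9*l^2 - 72*l + 63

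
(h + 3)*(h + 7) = h^2 + 10*h + 21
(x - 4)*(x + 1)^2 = x^3 - 2*x^2 - 7*x - 4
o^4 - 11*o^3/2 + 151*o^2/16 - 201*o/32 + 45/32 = (o - 3)*(o - 5/4)*(o - 3/4)*(o - 1/2)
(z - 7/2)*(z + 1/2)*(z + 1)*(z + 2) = z^4 - 35*z^2/4 - 45*z/4 - 7/2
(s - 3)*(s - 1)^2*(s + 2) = s^4 - 3*s^3 - 3*s^2 + 11*s - 6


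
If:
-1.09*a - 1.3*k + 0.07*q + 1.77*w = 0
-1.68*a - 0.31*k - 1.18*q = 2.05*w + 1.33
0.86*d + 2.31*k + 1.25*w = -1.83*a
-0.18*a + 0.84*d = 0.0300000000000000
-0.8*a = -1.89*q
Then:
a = -0.71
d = -0.12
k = 0.60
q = -0.30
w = 0.01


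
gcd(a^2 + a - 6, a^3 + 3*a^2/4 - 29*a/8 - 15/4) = a - 2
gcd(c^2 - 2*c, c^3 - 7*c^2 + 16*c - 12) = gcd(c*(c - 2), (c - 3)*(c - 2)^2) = c - 2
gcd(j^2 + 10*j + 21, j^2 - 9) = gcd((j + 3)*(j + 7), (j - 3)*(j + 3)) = j + 3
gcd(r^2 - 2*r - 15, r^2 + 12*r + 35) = 1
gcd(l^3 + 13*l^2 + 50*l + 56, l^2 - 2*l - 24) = l + 4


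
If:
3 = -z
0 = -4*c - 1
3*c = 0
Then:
No Solution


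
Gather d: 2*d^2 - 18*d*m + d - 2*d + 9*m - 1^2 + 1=2*d^2 + d*(-18*m - 1) + 9*m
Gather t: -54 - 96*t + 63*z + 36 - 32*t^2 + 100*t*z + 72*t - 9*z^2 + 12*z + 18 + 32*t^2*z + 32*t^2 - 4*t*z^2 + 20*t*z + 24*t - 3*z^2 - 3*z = 32*t^2*z + t*(-4*z^2 + 120*z) - 12*z^2 + 72*z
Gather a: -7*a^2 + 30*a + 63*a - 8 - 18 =-7*a^2 + 93*a - 26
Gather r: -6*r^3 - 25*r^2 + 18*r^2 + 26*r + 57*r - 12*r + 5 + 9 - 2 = -6*r^3 - 7*r^2 + 71*r + 12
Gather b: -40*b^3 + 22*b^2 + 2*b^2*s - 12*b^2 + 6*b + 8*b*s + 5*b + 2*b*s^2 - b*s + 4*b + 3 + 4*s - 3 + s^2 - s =-40*b^3 + b^2*(2*s + 10) + b*(2*s^2 + 7*s + 15) + s^2 + 3*s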